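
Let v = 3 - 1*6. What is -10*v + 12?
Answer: 42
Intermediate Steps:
v = -3 (v = 3 - 6 = -3)
-10*v + 12 = -10*(-3) + 12 = 30 + 12 = 42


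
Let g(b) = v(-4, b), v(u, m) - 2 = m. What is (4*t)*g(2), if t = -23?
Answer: -368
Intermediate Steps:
v(u, m) = 2 + m
g(b) = 2 + b
(4*t)*g(2) = (4*(-23))*(2 + 2) = -92*4 = -368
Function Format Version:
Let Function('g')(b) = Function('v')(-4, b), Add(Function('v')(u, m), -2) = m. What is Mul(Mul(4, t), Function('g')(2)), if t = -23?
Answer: -368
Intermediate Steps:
Function('v')(u, m) = Add(2, m)
Function('g')(b) = Add(2, b)
Mul(Mul(4, t), Function('g')(2)) = Mul(Mul(4, -23), Add(2, 2)) = Mul(-92, 4) = -368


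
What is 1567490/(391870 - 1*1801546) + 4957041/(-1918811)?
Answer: -4997769391553/1352450907618 ≈ -3.6953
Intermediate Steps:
1567490/(391870 - 1*1801546) + 4957041/(-1918811) = 1567490/(391870 - 1801546) + 4957041*(-1/1918811) = 1567490/(-1409676) - 4957041/1918811 = 1567490*(-1/1409676) - 4957041/1918811 = -783745/704838 - 4957041/1918811 = -4997769391553/1352450907618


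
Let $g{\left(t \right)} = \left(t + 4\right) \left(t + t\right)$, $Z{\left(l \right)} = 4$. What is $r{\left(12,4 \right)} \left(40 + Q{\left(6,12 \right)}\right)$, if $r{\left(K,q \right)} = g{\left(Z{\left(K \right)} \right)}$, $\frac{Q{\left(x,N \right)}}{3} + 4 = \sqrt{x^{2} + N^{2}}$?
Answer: $1792 + 1152 \sqrt{5} \approx 4368.0$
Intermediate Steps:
$Q{\left(x,N \right)} = -12 + 3 \sqrt{N^{2} + x^{2}}$ ($Q{\left(x,N \right)} = -12 + 3 \sqrt{x^{2} + N^{2}} = -12 + 3 \sqrt{N^{2} + x^{2}}$)
$g{\left(t \right)} = 2 t \left(4 + t\right)$ ($g{\left(t \right)} = \left(4 + t\right) 2 t = 2 t \left(4 + t\right)$)
$r{\left(K,q \right)} = 64$ ($r{\left(K,q \right)} = 2 \cdot 4 \left(4 + 4\right) = 2 \cdot 4 \cdot 8 = 64$)
$r{\left(12,4 \right)} \left(40 + Q{\left(6,12 \right)}\right) = 64 \left(40 - \left(12 - 3 \sqrt{12^{2} + 6^{2}}\right)\right) = 64 \left(40 - \left(12 - 3 \sqrt{144 + 36}\right)\right) = 64 \left(40 - \left(12 - 3 \sqrt{180}\right)\right) = 64 \left(40 - \left(12 - 3 \cdot 6 \sqrt{5}\right)\right) = 64 \left(40 - \left(12 - 18 \sqrt{5}\right)\right) = 64 \left(28 + 18 \sqrt{5}\right) = 1792 + 1152 \sqrt{5}$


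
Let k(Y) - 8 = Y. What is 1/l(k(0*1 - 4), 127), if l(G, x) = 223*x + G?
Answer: 1/28325 ≈ 3.5305e-5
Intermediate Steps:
k(Y) = 8 + Y
l(G, x) = G + 223*x
1/l(k(0*1 - 4), 127) = 1/((8 + (0*1 - 4)) + 223*127) = 1/((8 + (0 - 4)) + 28321) = 1/((8 - 4) + 28321) = 1/(4 + 28321) = 1/28325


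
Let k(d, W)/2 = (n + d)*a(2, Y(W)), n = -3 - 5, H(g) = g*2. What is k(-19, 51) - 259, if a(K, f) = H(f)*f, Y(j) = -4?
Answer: -1987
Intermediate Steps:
H(g) = 2*g
a(K, f) = 2*f² (a(K, f) = (2*f)*f = 2*f²)
n = -8
k(d, W) = -512 + 64*d (k(d, W) = 2*((-8 + d)*(2*(-4)²)) = 2*((-8 + d)*(2*16)) = 2*((-8 + d)*32) = 2*(-256 + 32*d) = -512 + 64*d)
k(-19, 51) - 259 = (-512 + 64*(-19)) - 259 = (-512 - 1216) - 259 = -1728 - 259 = -1987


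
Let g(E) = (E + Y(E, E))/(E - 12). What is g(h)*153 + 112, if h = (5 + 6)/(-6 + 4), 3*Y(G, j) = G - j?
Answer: 5603/35 ≈ 160.09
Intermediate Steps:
Y(G, j) = -j/3 + G/3 (Y(G, j) = (G - j)/3 = -j/3 + G/3)
h = -11/2 (h = 11/(-2) = 11*(-½) = -11/2 ≈ -5.5000)
g(E) = E/(-12 + E) (g(E) = (E + (-E/3 + E/3))/(E - 12) = (E + 0)/(-12 + E) = E/(-12 + E))
g(h)*153 + 112 = -11/(2*(-12 - 11/2))*153 + 112 = -11/(2*(-35/2))*153 + 112 = -11/2*(-2/35)*153 + 112 = (11/35)*153 + 112 = 1683/35 + 112 = 5603/35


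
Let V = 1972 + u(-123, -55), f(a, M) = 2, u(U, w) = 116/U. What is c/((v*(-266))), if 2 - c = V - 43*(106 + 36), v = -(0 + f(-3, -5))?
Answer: 18173/2337 ≈ 7.7762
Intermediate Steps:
v = -2 (v = -(0 + 2) = -1*2 = -2)
V = 242440/123 (V = 1972 + 116/(-123) = 1972 + 116*(-1/123) = 1972 - 116/123 = 242440/123 ≈ 1971.1)
c = 508844/123 (c = 2 - (242440/123 - 43*(106 + 36)) = 2 - (242440/123 - 43*142) = 2 - (242440/123 - 6106) = 2 - 1*(-508598/123) = 2 + 508598/123 = 508844/123 ≈ 4136.9)
c/((v*(-266))) = 508844/(123*((-2*(-266)))) = (508844/123)/532 = (508844/123)*(1/532) = 18173/2337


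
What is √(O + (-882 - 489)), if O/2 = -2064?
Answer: 3*I*√611 ≈ 74.155*I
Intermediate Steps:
O = -4128 (O = 2*(-2064) = -4128)
√(O + (-882 - 489)) = √(-4128 + (-882 - 489)) = √(-4128 - 1371) = √(-5499) = 3*I*√611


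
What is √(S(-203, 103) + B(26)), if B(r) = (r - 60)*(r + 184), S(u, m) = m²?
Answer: √3469 ≈ 58.898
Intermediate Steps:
B(r) = (-60 + r)*(184 + r)
√(S(-203, 103) + B(26)) = √(103² + (-11040 + 26² + 124*26)) = √(10609 + (-11040 + 676 + 3224)) = √(10609 - 7140) = √3469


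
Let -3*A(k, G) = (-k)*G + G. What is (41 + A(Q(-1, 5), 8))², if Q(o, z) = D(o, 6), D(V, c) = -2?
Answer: 1089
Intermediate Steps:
Q(o, z) = -2
A(k, G) = -G/3 + G*k/3 (A(k, G) = -((-k)*G + G)/3 = -(-G*k + G)/3 = -(G - G*k)/3 = -G/3 + G*k/3)
(41 + A(Q(-1, 5), 8))² = (41 + (⅓)*8*(-1 - 2))² = (41 + (⅓)*8*(-3))² = (41 - 8)² = 33² = 1089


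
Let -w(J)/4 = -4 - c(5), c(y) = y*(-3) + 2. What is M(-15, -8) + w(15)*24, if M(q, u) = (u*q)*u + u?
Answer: -1832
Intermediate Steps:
M(q, u) = u + q*u² (M(q, u) = (q*u)*u + u = q*u² + u = u + q*u²)
c(y) = 2 - 3*y (c(y) = -3*y + 2 = 2 - 3*y)
w(J) = -36 (w(J) = -4*(-4 - (2 - 3*5)) = -4*(-4 - (2 - 15)) = -4*(-4 - 1*(-13)) = -4*(-4 + 13) = -4*9 = -36)
M(-15, -8) + w(15)*24 = -8*(1 - 15*(-8)) - 36*24 = -8*(1 + 120) - 864 = -8*121 - 864 = -968 - 864 = -1832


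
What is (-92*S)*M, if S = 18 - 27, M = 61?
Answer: 50508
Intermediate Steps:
S = -9
(-92*S)*M = -92*(-9)*61 = 828*61 = 50508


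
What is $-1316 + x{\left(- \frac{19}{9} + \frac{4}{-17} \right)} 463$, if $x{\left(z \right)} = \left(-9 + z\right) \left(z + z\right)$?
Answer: $\frac{546299180}{23409} \approx 23337.0$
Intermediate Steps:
$x{\left(z \right)} = 2 z \left(-9 + z\right)$ ($x{\left(z \right)} = \left(-9 + z\right) 2 z = 2 z \left(-9 + z\right)$)
$-1316 + x{\left(- \frac{19}{9} + \frac{4}{-17} \right)} 463 = -1316 + 2 \left(- \frac{19}{9} + \frac{4}{-17}\right) \left(-9 + \left(- \frac{19}{9} + \frac{4}{-17}\right)\right) 463 = -1316 + 2 \left(\left(-19\right) \frac{1}{9} + 4 \left(- \frac{1}{17}\right)\right) \left(-9 + \left(\left(-19\right) \frac{1}{9} + 4 \left(- \frac{1}{17}\right)\right)\right) 463 = -1316 + 2 \left(- \frac{19}{9} - \frac{4}{17}\right) \left(-9 - \frac{359}{153}\right) 463 = -1316 + 2 \left(- \frac{359}{153}\right) \left(-9 - \frac{359}{153}\right) 463 = -1316 + 2 \left(- \frac{359}{153}\right) \left(- \frac{1736}{153}\right) 463 = -1316 + \frac{1246448}{23409} \cdot 463 = -1316 + \frac{577105424}{23409} = \frac{546299180}{23409}$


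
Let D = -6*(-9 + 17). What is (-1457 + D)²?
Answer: 2265025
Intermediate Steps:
D = -48 (D = -6*8 = -48)
(-1457 + D)² = (-1457 - 48)² = (-1505)² = 2265025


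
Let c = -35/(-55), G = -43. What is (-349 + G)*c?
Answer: -2744/11 ≈ -249.45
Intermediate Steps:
c = 7/11 (c = -35*(-1/55) = 7/11 ≈ 0.63636)
(-349 + G)*c = (-349 - 43)*(7/11) = -392*7/11 = -2744/11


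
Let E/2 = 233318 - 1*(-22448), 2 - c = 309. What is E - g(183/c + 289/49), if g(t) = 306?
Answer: 511226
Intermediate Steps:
c = -307 (c = 2 - 1*309 = 2 - 309 = -307)
E = 511532 (E = 2*(233318 - 1*(-22448)) = 2*(233318 + 22448) = 2*255766 = 511532)
E - g(183/c + 289/49) = 511532 - 1*306 = 511532 - 306 = 511226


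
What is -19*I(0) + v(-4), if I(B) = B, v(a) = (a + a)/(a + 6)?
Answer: -4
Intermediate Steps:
v(a) = 2*a/(6 + a) (v(a) = (2*a)/(6 + a) = 2*a/(6 + a))
-19*I(0) + v(-4) = -19*0 + 2*(-4)/(6 - 4) = 0 + 2*(-4)/2 = 0 + 2*(-4)*(1/2) = 0 - 4 = -4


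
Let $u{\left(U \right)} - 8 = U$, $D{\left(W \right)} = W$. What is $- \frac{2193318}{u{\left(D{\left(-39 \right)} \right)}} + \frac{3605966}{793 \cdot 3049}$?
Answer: $\frac{407941620344}{5765659} \approx 70754.0$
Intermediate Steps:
$u{\left(U \right)} = 8 + U$
$- \frac{2193318}{u{\left(D{\left(-39 \right)} \right)}} + \frac{3605966}{793 \cdot 3049} = - \frac{2193318}{8 - 39} + \frac{3605966}{793 \cdot 3049} = - \frac{2193318}{-31} + \frac{3605966}{2417857} = \left(-2193318\right) \left(- \frac{1}{31}\right) + 3605966 \cdot \frac{1}{2417857} = \frac{2193318}{31} + \frac{277382}{185989} = \frac{407941620344}{5765659}$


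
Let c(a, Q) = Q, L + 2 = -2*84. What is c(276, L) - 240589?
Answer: -240759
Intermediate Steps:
L = -170 (L = -2 - 2*84 = -2 - 168 = -170)
c(276, L) - 240589 = -170 - 240589 = -240759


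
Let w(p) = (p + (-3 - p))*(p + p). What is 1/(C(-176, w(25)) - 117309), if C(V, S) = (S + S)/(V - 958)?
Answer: -189/22171351 ≈ -8.5245e-6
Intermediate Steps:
w(p) = -6*p
C(V, S) = 2*S/(-958 + V) (C(V, S) = (2*S)/(-958 + V) = 2*S/(-958 + V))
1/(C(-176, w(25)) - 117309) = 1/(2*(-6*25)/(-958 - 176) - 117309) = 1/(2*(-150)/(-1134) - 117309) = 1/(2*(-150)*(-1/1134) - 117309) = 1/(50/189 - 117309) = 1/(-22171351/189) = -189/22171351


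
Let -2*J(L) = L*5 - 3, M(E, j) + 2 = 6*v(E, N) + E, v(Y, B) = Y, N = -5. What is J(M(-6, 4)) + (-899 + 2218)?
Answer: 2861/2 ≈ 1430.5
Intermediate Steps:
M(E, j) = -2 + 7*E (M(E, j) = -2 + (6*E + E) = -2 + 7*E)
J(L) = 3/2 - 5*L/2 (J(L) = -(L*5 - 3)/2 = -(5*L - 3)/2 = -(-3 + 5*L)/2 = 3/2 - 5*L/2)
J(M(-6, 4)) + (-899 + 2218) = (3/2 - 5*(-2 + 7*(-6))/2) + (-899 + 2218) = (3/2 - 5*(-2 - 42)/2) + 1319 = (3/2 - 5/2*(-44)) + 1319 = (3/2 + 110) + 1319 = 223/2 + 1319 = 2861/2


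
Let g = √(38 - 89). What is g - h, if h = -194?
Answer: 194 + I*√51 ≈ 194.0 + 7.1414*I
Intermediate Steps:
g = I*√51 (g = √(-51) = I*√51 ≈ 7.1414*I)
g - h = I*√51 - 1*(-194) = I*√51 + 194 = 194 + I*√51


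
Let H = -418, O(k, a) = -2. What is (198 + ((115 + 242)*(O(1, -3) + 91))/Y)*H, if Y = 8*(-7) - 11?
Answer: 7735926/67 ≈ 1.1546e+5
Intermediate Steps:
Y = -67 (Y = -56 - 11 = -67)
(198 + ((115 + 242)*(O(1, -3) + 91))/Y)*H = (198 + ((115 + 242)*(-2 + 91))/(-67))*(-418) = (198 + (357*89)*(-1/67))*(-418) = (198 + 31773*(-1/67))*(-418) = (198 - 31773/67)*(-418) = -18507/67*(-418) = 7735926/67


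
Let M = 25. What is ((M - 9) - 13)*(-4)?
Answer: -12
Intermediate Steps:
((M - 9) - 13)*(-4) = ((25 - 9) - 13)*(-4) = (16 - 13)*(-4) = 3*(-4) = -12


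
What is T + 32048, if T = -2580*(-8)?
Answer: 52688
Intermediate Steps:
T = 20640
T + 32048 = 20640 + 32048 = 52688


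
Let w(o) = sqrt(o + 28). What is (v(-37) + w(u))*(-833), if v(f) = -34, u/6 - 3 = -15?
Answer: 28322 - 1666*I*sqrt(11) ≈ 28322.0 - 5525.5*I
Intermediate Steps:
u = -72 (u = 18 + 6*(-15) = 18 - 90 = -72)
w(o) = sqrt(28 + o)
(v(-37) + w(u))*(-833) = (-34 + sqrt(28 - 72))*(-833) = (-34 + sqrt(-44))*(-833) = (-34 + 2*I*sqrt(11))*(-833) = 28322 - 1666*I*sqrt(11)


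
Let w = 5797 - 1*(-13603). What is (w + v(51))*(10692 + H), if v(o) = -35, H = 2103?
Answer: 247775175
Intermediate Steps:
w = 19400 (w = 5797 + 13603 = 19400)
(w + v(51))*(10692 + H) = (19400 - 35)*(10692 + 2103) = 19365*12795 = 247775175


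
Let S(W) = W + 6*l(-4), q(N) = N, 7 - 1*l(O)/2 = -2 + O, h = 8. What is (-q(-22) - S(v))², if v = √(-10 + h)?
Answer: (134 + I*√2)² ≈ 17954.0 + 379.0*I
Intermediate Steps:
l(O) = 18 - 2*O (l(O) = 14 - 2*(-2 + O) = 14 + (4 - 2*O) = 18 - 2*O)
v = I*√2 (v = √(-10 + 8) = √(-2) = I*√2 ≈ 1.4142*I)
S(W) = 156 + W (S(W) = W + 6*(18 - 2*(-4)) = W + 6*(18 + 8) = W + 6*26 = W + 156 = 156 + W)
(-q(-22) - S(v))² = (-1*(-22) - (156 + I*√2))² = (22 + (-156 - I*√2))² = (-134 - I*√2)²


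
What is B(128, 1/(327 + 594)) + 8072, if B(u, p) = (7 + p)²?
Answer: 6888578056/848241 ≈ 8121.0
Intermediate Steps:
B(128, 1/(327 + 594)) + 8072 = (7 + 1/(327 + 594))² + 8072 = (7 + 1/921)² + 8072 = (6448/921)² + 8072 = 41576704/848241 + 8072 = 6888578056/848241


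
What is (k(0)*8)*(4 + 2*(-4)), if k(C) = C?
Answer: 0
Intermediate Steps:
(k(0)*8)*(4 + 2*(-4)) = (0*8)*(4 + 2*(-4)) = 0*(4 - 8) = 0*(-4) = 0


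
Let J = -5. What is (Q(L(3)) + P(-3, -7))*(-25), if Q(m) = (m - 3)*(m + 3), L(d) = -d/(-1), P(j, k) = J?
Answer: 125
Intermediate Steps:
P(j, k) = -5
L(d) = d (L(d) = -d*(-1) = -(-1)*d = d)
Q(m) = (-3 + m)*(3 + m)
(Q(L(3)) + P(-3, -7))*(-25) = ((-9 + 3²) - 5)*(-25) = ((-9 + 9) - 5)*(-25) = (0 - 5)*(-25) = -5*(-25) = 125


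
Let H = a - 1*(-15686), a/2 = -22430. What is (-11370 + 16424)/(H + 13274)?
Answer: -2527/7950 ≈ -0.31786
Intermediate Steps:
a = -44860 (a = 2*(-22430) = -44860)
H = -29174 (H = -44860 - 1*(-15686) = -44860 + 15686 = -29174)
(-11370 + 16424)/(H + 13274) = (-11370 + 16424)/(-29174 + 13274) = 5054/(-15900) = 5054*(-1/15900) = -2527/7950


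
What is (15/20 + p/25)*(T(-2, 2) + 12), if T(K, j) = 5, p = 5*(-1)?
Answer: 187/20 ≈ 9.3500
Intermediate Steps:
p = -5
(15/20 + p/25)*(T(-2, 2) + 12) = (15/20 - 5/25)*(5 + 12) = (15*(1/20) - 5*1/25)*17 = (3/4 - 1/5)*17 = (11/20)*17 = 187/20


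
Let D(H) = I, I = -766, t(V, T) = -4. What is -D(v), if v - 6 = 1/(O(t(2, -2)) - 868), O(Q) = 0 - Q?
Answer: 766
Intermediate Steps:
O(Q) = -Q
v = 5183/864 (v = 6 + 1/(-1*(-4) - 868) = 6 + 1/(4 - 868) = 6 + 1/(-864) = 6 - 1/864 = 5183/864 ≈ 5.9988)
D(H) = -766
-D(v) = -1*(-766) = 766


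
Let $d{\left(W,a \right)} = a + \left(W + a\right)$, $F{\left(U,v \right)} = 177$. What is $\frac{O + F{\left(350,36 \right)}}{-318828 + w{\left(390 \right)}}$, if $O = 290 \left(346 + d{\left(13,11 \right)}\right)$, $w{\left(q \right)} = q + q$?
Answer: $- \frac{36889}{106016} \approx -0.34796$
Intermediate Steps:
$w{\left(q \right)} = 2 q$
$d{\left(W,a \right)} = W + 2 a$
$O = 110490$ ($O = 290 \left(346 + \left(13 + 2 \cdot 11\right)\right) = 290 \left(346 + \left(13 + 22\right)\right) = 290 \left(346 + 35\right) = 290 \cdot 381 = 110490$)
$\frac{O + F{\left(350,36 \right)}}{-318828 + w{\left(390 \right)}} = \frac{110490 + 177}{-318828 + 2 \cdot 390} = \frac{110667}{-318828 + 780} = \frac{110667}{-318048} = 110667 \left(- \frac{1}{318048}\right) = - \frac{36889}{106016}$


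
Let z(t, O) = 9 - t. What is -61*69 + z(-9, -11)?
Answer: -4191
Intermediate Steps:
-61*69 + z(-9, -11) = -61*69 + (9 - 1*(-9)) = -4209 + (9 + 9) = -4209 + 18 = -4191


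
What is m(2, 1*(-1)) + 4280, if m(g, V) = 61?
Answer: 4341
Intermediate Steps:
m(2, 1*(-1)) + 4280 = 61 + 4280 = 4341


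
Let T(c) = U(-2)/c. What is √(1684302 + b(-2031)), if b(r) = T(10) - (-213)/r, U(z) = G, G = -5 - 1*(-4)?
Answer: √77196435745810/6770 ≈ 1297.8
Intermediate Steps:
G = -1 (G = -5 + 4 = -1)
U(z) = -1
T(c) = -1/c
b(r) = -⅒ + 213/r (b(r) = -1/10 - (-213)/r = -1*⅒ + 213/r = -⅒ + 213/r)
√(1684302 + b(-2031)) = √(1684302 + (⅒)*(2130 - 1*(-2031))/(-2031)) = √(1684302 + (⅒)*(-1/2031)*(2130 + 2031)) = √(1684302 + (⅒)*(-1/2031)*4161) = √(1684302 - 1387/6770) = √(11402723153/6770) = √77196435745810/6770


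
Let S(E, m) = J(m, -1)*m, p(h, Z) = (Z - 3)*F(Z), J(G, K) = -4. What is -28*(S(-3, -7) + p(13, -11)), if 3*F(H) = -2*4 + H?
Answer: -9800/3 ≈ -3266.7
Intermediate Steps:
F(H) = -8/3 + H/3 (F(H) = (-2*4 + H)/3 = (-8 + H)/3 = -8/3 + H/3)
p(h, Z) = (-3 + Z)*(-8/3 + Z/3) (p(h, Z) = (Z - 3)*(-8/3 + Z/3) = (-3 + Z)*(-8/3 + Z/3))
S(E, m) = -4*m
-28*(S(-3, -7) + p(13, -11)) = -28*(-4*(-7) + (-8 - 11)*(-3 - 11)/3) = -28*(28 + (⅓)*(-19)*(-14)) = -28*(28 + 266/3) = -28*350/3 = -9800/3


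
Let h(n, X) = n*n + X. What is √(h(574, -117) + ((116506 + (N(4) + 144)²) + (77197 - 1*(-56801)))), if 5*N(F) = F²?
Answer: 3*√1670919/5 ≈ 775.58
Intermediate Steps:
N(F) = F²/5
h(n, X) = X + n² (h(n, X) = n² + X = X + n²)
√(h(574, -117) + ((116506 + (N(4) + 144)²) + (77197 - 1*(-56801)))) = √((-117 + 574²) + ((116506 + ((⅕)*4² + 144)²) + (77197 - 1*(-56801)))) = √((-117 + 329476) + ((116506 + ((⅕)*16 + 144)²) + (77197 + 56801))) = √(329359 + ((116506 + (16/5 + 144)²) + 133998)) = √(329359 + ((116506 + (736/5)²) + 133998)) = √(329359 + ((116506 + 541696/25) + 133998)) = √(329359 + (3454346/25 + 133998)) = √(329359 + 6804296/25) = √(15038271/25) = 3*√1670919/5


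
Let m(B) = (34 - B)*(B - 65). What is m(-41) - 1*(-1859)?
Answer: -6091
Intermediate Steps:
m(B) = (-65 + B)*(34 - B) (m(B) = (34 - B)*(-65 + B) = (-65 + B)*(34 - B))
m(-41) - 1*(-1859) = (-2210 - 1*(-41)**2 + 99*(-41)) - 1*(-1859) = (-2210 - 1*1681 - 4059) + 1859 = (-2210 - 1681 - 4059) + 1859 = -7950 + 1859 = -6091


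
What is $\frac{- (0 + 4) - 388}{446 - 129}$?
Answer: $- \frac{392}{317} \approx -1.2366$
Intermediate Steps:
$\frac{- (0 + 4) - 388}{446 - 129} = \frac{\left(-1\right) 4 - 388}{317} = \left(-4 - 388\right) \frac{1}{317} = \left(-392\right) \frac{1}{317} = - \frac{392}{317}$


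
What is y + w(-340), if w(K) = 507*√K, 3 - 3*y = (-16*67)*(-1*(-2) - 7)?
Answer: -5357/3 + 1014*I*√85 ≈ -1785.7 + 9348.6*I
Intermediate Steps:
y = -5357/3 (y = 1 - (-16*67)*(-1*(-2) - 7)/3 = 1 - (-1072)*(2 - 7)/3 = 1 - (-1072)*(-5)/3 = 1 - ⅓*5360 = 1 - 5360/3 = -5357/3 ≈ -1785.7)
y + w(-340) = -5357/3 + 507*√(-340) = -5357/3 + 507*(2*I*√85) = -5357/3 + 1014*I*√85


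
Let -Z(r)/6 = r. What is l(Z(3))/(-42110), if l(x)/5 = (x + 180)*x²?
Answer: -26244/4211 ≈ -6.2322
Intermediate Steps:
Z(r) = -6*r
l(x) = 5*x²*(180 + x) (l(x) = 5*((x + 180)*x²) = 5*((180 + x)*x²) = 5*(x²*(180 + x)) = 5*x²*(180 + x))
l(Z(3))/(-42110) = (5*(-6*3)²*(180 - 6*3))/(-42110) = (5*(-18)²*(180 - 18))*(-1/42110) = (5*324*162)*(-1/42110) = 262440*(-1/42110) = -26244/4211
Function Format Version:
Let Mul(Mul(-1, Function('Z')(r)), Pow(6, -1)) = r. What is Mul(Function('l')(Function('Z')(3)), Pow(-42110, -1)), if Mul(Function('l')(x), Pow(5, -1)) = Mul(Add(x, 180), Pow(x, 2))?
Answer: Rational(-26244, 4211) ≈ -6.2322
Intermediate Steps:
Function('Z')(r) = Mul(-6, r)
Function('l')(x) = Mul(5, Pow(x, 2), Add(180, x)) (Function('l')(x) = Mul(5, Mul(Add(x, 180), Pow(x, 2))) = Mul(5, Mul(Add(180, x), Pow(x, 2))) = Mul(5, Mul(Pow(x, 2), Add(180, x))) = Mul(5, Pow(x, 2), Add(180, x)))
Mul(Function('l')(Function('Z')(3)), Pow(-42110, -1)) = Mul(Mul(5, Pow(Mul(-6, 3), 2), Add(180, Mul(-6, 3))), Pow(-42110, -1)) = Mul(Mul(5, Pow(-18, 2), Add(180, -18)), Rational(-1, 42110)) = Mul(Mul(5, 324, 162), Rational(-1, 42110)) = Mul(262440, Rational(-1, 42110)) = Rational(-26244, 4211)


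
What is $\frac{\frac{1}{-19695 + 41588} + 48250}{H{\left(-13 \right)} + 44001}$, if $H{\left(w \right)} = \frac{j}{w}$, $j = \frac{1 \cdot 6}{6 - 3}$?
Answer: $\frac{13732384263}{12523036823} \approx 1.0966$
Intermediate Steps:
$j = 2$ ($j = \frac{6}{3} = 6 \cdot \frac{1}{3} = 2$)
$H{\left(w \right)} = \frac{2}{w}$
$\frac{\frac{1}{-19695 + 41588} + 48250}{H{\left(-13 \right)} + 44001} = \frac{\frac{1}{-19695 + 41588} + 48250}{\frac{2}{-13} + 44001} = \frac{\frac{1}{21893} + 48250}{2 \left(- \frac{1}{13}\right) + 44001} = \frac{\frac{1}{21893} + 48250}{- \frac{2}{13} + 44001} = \frac{1056337251}{21893 \cdot \frac{572011}{13}} = \frac{1056337251}{21893} \cdot \frac{13}{572011} = \frac{13732384263}{12523036823}$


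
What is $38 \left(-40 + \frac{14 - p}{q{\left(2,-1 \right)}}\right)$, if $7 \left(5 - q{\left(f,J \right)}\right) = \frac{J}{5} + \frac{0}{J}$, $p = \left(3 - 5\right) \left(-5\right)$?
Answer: $- \frac{32775}{22} \approx -1489.8$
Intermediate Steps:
$p = 10$ ($p = \left(-2\right) \left(-5\right) = 10$)
$q{\left(f,J \right)} = 5 - \frac{J}{35}$ ($q{\left(f,J \right)} = 5 - \frac{\frac{J}{5} + \frac{0}{J}}{7} = 5 - \frac{J \frac{1}{5} + 0}{7} = 5 - \frac{\frac{J}{5} + 0}{7} = 5 - \frac{\frac{1}{5} J}{7} = 5 - \frac{J}{35}$)
$38 \left(-40 + \frac{14 - p}{q{\left(2,-1 \right)}}\right) = 38 \left(-40 + \frac{14 - 10}{5 - - \frac{1}{35}}\right) = 38 \left(-40 + \frac{14 - 10}{5 + \frac{1}{35}}\right) = 38 \left(-40 + \frac{4}{\frac{176}{35}}\right) = 38 \left(-40 + 4 \cdot \frac{35}{176}\right) = 38 \left(-40 + \frac{35}{44}\right) = 38 \left(- \frac{1725}{44}\right) = - \frac{32775}{22}$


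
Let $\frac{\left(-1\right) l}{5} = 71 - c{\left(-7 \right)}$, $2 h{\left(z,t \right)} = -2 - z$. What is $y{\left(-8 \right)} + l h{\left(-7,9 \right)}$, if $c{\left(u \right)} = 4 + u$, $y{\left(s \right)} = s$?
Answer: $-933$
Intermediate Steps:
$h{\left(z,t \right)} = -1 - \frac{z}{2}$ ($h{\left(z,t \right)} = \frac{-2 - z}{2} = -1 - \frac{z}{2}$)
$l = -370$ ($l = - 5 \left(71 - \left(4 - 7\right)\right) = - 5 \left(71 - -3\right) = - 5 \left(71 + 3\right) = \left(-5\right) 74 = -370$)
$y{\left(-8 \right)} + l h{\left(-7,9 \right)} = -8 - 370 \left(-1 - - \frac{7}{2}\right) = -8 - 370 \left(-1 + \frac{7}{2}\right) = -8 - 925 = -933$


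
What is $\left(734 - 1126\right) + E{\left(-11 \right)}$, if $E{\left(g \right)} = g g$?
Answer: $-271$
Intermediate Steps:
$E{\left(g \right)} = g^{2}$
$\left(734 - 1126\right) + E{\left(-11 \right)} = \left(734 - 1126\right) + \left(-11\right)^{2} = \left(734 - 1126\right) + 121 = -392 + 121 = -271$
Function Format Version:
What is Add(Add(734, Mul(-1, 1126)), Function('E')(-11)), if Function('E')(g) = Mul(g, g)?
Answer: -271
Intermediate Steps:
Function('E')(g) = Pow(g, 2)
Add(Add(734, Mul(-1, 1126)), Function('E')(-11)) = Add(Add(734, Mul(-1, 1126)), Pow(-11, 2)) = Add(Add(734, -1126), 121) = Add(-392, 121) = -271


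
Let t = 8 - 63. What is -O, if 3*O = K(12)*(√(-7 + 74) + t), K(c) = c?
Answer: 220 - 4*√67 ≈ 187.26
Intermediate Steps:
t = -55
O = -220 + 4*√67 (O = (12*(√(-7 + 74) - 55))/3 = (12*(√67 - 55))/3 = (12*(-55 + √67))/3 = (-660 + 12*√67)/3 = -220 + 4*√67 ≈ -187.26)
-O = -(-220 + 4*√67) = 220 - 4*√67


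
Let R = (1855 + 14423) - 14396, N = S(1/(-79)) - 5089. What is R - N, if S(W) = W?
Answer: 550710/79 ≈ 6971.0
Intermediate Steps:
N = -402032/79 (N = 1/(-79) - 5089 = -1/79 - 5089 = -402032/79 ≈ -5089.0)
R = 1882 (R = 16278 - 14396 = 1882)
R - N = 1882 - 1*(-402032/79) = 1882 + 402032/79 = 550710/79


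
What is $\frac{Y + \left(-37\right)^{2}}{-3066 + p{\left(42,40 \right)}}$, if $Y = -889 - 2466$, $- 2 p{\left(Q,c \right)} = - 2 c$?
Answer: $\frac{993}{1513} \approx 0.65631$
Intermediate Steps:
$p{\left(Q,c \right)} = c$ ($p{\left(Q,c \right)} = - \frac{\left(-2\right) c}{2} = c$)
$Y = -3355$
$\frac{Y + \left(-37\right)^{2}}{-3066 + p{\left(42,40 \right)}} = \frac{-3355 + \left(-37\right)^{2}}{-3066 + 40} = \frac{-3355 + 1369}{-3026} = \left(-1986\right) \left(- \frac{1}{3026}\right) = \frac{993}{1513}$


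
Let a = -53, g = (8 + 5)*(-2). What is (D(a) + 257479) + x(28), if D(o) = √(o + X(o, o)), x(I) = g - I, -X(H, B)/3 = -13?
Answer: 257425 + I*√14 ≈ 2.5743e+5 + 3.7417*I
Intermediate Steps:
g = -26 (g = 13*(-2) = -26)
X(H, B) = 39 (X(H, B) = -3*(-13) = 39)
x(I) = -26 - I
D(o) = √(39 + o) (D(o) = √(o + 39) = √(39 + o))
(D(a) + 257479) + x(28) = (√(39 - 53) + 257479) + (-26 - 1*28) = (√(-14) + 257479) + (-26 - 28) = (I*√14 + 257479) - 54 = (257479 + I*√14) - 54 = 257425 + I*√14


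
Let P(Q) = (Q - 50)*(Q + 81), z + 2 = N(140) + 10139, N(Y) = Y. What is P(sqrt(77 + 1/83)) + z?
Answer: 523233/83 + 62*sqrt(132634)/83 ≈ 6576.1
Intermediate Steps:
z = 10277 (z = -2 + (140 + 10139) = -2 + 10279 = 10277)
P(Q) = (-50 + Q)*(81 + Q)
P(sqrt(77 + 1/83)) + z = (-4050 + (sqrt(77 + 1/83))**2 + 31*sqrt(77 + 1/83)) + 10277 = (-4050 + (sqrt(6392/83))**2 + 31*sqrt(6392/83)) + 10277 = (-4050 + (2*sqrt(132634)/83)**2 + 31*(2*sqrt(132634)/83)) + 10277 = (-4050 + 6392/83 + 62*sqrt(132634)/83) + 10277 = (-329758/83 + 62*sqrt(132634)/83) + 10277 = 523233/83 + 62*sqrt(132634)/83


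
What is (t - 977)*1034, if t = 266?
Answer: -735174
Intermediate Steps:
(t - 977)*1034 = (266 - 977)*1034 = -711*1034 = -735174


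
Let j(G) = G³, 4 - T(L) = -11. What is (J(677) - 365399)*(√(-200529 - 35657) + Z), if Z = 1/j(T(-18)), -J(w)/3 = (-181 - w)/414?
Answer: -8404034/77625 - 8404034*I*√236186/23 ≈ -108.26 - 1.7758e+8*I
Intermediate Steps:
T(L) = 15 (T(L) = 4 - 1*(-11) = 4 + 11 = 15)
J(w) = 181/138 + w/138 (J(w) = -3*(-181 - w)/414 = -3*(-181/414 - w/414) = 181/138 + w/138)
Z = 1/3375 (Z = 1/(15³) = 1/3375 ≈ 0.00029630)
(J(677) - 365399)*(√(-200529 - 35657) + Z) = ((181/138 + (1/138)*677) - 365399)*(√(-200529 - 35657) + 1/3375) = ((181/138 + 677/138) - 365399)*(√(-236186) + 1/3375) = (143/23 - 365399)*(I*√236186 + 1/3375) = -8404034*(1/3375 + I*√236186)/23 = -8404034/77625 - 8404034*I*√236186/23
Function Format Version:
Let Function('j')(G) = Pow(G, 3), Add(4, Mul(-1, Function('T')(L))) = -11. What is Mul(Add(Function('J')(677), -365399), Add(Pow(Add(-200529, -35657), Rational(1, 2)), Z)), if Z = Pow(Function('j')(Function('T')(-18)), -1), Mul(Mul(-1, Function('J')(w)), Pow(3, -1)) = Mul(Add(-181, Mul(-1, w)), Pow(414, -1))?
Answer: Add(Rational(-8404034, 77625), Mul(Rational(-8404034, 23), I, Pow(236186, Rational(1, 2)))) ≈ Add(-108.26, Mul(-1.7758e+8, I))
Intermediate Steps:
Function('T')(L) = 15 (Function('T')(L) = Add(4, Mul(-1, -11)) = Add(4, 11) = 15)
Function('J')(w) = Add(Rational(181, 138), Mul(Rational(1, 138), w)) (Function('J')(w) = Mul(-3, Mul(Add(-181, Mul(-1, w)), Pow(414, -1))) = Mul(-3, Mul(Add(-181, Mul(-1, w)), Rational(1, 414))) = Mul(-3, Add(Rational(-181, 414), Mul(Rational(-1, 414), w))) = Add(Rational(181, 138), Mul(Rational(1, 138), w)))
Z = Rational(1, 3375) (Z = Pow(Pow(15, 3), -1) = Pow(3375, -1) = Rational(1, 3375) ≈ 0.00029630)
Mul(Add(Function('J')(677), -365399), Add(Pow(Add(-200529, -35657), Rational(1, 2)), Z)) = Mul(Add(Add(Rational(181, 138), Mul(Rational(1, 138), 677)), -365399), Add(Pow(Add(-200529, -35657), Rational(1, 2)), Rational(1, 3375))) = Mul(Add(Add(Rational(181, 138), Rational(677, 138)), -365399), Add(Pow(-236186, Rational(1, 2)), Rational(1, 3375))) = Mul(Add(Rational(143, 23), -365399), Add(Mul(I, Pow(236186, Rational(1, 2))), Rational(1, 3375))) = Mul(Rational(-8404034, 23), Add(Rational(1, 3375), Mul(I, Pow(236186, Rational(1, 2))))) = Add(Rational(-8404034, 77625), Mul(Rational(-8404034, 23), I, Pow(236186, Rational(1, 2))))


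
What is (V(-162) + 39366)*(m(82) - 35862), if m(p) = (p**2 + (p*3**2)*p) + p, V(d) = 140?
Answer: 1242858760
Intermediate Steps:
m(p) = p + 10*p**2 (m(p) = (p**2 + (p*9)*p) + p = (p**2 + (9*p)*p) + p = (p**2 + 9*p**2) + p = 10*p**2 + p = p + 10*p**2)
(V(-162) + 39366)*(m(82) - 35862) = (140 + 39366)*(82*(1 + 10*82) - 35862) = 39506*(82*(1 + 820) - 35862) = 39506*(82*821 - 35862) = 39506*(67322 - 35862) = 39506*31460 = 1242858760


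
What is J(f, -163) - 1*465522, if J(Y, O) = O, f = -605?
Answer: -465685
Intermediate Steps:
J(f, -163) - 1*465522 = -163 - 1*465522 = -163 - 465522 = -465685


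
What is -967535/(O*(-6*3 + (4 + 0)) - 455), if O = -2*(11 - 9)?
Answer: 967535/399 ≈ 2424.9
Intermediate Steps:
O = -4 (O = -2*2 = -4)
-967535/(O*(-6*3 + (4 + 0)) - 455) = -967535/(-4*(-6*3 + (4 + 0)) - 455) = -967535/(-4*(-18 + 4) - 455) = -967535/(-4*(-14) - 455) = -967535/(56 - 455) = -967535/(-399) = -967535*(-1/399) = 967535/399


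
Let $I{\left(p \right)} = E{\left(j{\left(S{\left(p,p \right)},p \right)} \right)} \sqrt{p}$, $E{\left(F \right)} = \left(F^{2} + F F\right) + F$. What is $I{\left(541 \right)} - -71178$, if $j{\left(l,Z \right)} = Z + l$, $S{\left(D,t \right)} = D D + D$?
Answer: $71178 + 172593694101 \sqrt{541} \approx 4.0144 \cdot 10^{12}$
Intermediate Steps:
$S{\left(D,t \right)} = D + D^{2}$ ($S{\left(D,t \right)} = D^{2} + D = D + D^{2}$)
$E{\left(F \right)} = F + 2 F^{2}$ ($E{\left(F \right)} = \left(F^{2} + F^{2}\right) + F = 2 F^{2} + F = F + 2 F^{2}$)
$I{\left(p \right)} = \sqrt{p} \left(p + p \left(1 + p\right)\right) \left(1 + 2 p + 2 p \left(1 + p\right)\right)$ ($I{\left(p \right)} = \left(p + p \left(1 + p\right)\right) \left(1 + 2 \left(p + p \left(1 + p\right)\right)\right) \sqrt{p} = \left(p + p \left(1 + p\right)\right) \left(1 + \left(2 p + 2 p \left(1 + p\right)\right)\right) \sqrt{p} = \left(p + p \left(1 + p\right)\right) \left(1 + 2 p + 2 p \left(1 + p\right)\right) \sqrt{p} = \sqrt{p} \left(p + p \left(1 + p\right)\right) \left(1 + 2 p + 2 p \left(1 + p\right)\right)$)
$I{\left(541 \right)} - -71178 = 541^{\frac{3}{2}} \left(2 + 541\right) \left(1 + 2 \cdot 541 + 2 \cdot 541 \left(1 + 541\right)\right) - -71178 = 541 \sqrt{541} \cdot 543 \left(1 + 1082 + 2 \cdot 541 \cdot 542\right) + 71178 = 541 \sqrt{541} \cdot 543 \left(1 + 1082 + 586444\right) + 71178 = 541 \sqrt{541} \cdot 543 \cdot 587527 + 71178 = 172593694101 \sqrt{541} + 71178 = 71178 + 172593694101 \sqrt{541}$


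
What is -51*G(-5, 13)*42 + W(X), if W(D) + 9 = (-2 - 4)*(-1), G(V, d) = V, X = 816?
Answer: 10707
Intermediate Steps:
W(D) = -3 (W(D) = -9 + (-2 - 4)*(-1) = -9 - 6*(-1) = -9 + 6 = -3)
-51*G(-5, 13)*42 + W(X) = -51*(-5)*42 - 3 = 255*42 - 3 = 10710 - 3 = 10707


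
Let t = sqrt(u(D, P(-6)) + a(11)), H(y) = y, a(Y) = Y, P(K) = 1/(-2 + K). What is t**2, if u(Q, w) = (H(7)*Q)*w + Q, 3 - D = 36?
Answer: 55/8 ≈ 6.8750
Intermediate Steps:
D = -33 (D = 3 - 1*36 = 3 - 36 = -33)
u(Q, w) = Q + 7*Q*w (u(Q, w) = (7*Q)*w + Q = 7*Q*w + Q = Q + 7*Q*w)
t = sqrt(110)/4 (t = sqrt(-33*(1 + 7/(-2 - 6)) + 11) = sqrt(-33*(1 + 7/(-8)) + 11) = sqrt(-33*(1 + 7*(-1/8)) + 11) = sqrt(-33*(1 - 7/8) + 11) = sqrt(-33*1/8 + 11) = sqrt(-33/8 + 11) = sqrt(55/8) = sqrt(110)/4 ≈ 2.6220)
t**2 = (sqrt(110)/4)**2 = 55/8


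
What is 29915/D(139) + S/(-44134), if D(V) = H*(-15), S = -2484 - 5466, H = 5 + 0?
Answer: -131967236/331005 ≈ -398.69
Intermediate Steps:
H = 5
S = -7950
D(V) = -75 (D(V) = 5*(-15) = -75)
29915/D(139) + S/(-44134) = 29915/(-75) - 7950/(-44134) = 29915*(-1/75) - 7950*(-1/44134) = -5983/15 + 3975/22067 = -131967236/331005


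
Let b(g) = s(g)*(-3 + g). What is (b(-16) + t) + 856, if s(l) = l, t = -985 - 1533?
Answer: -1358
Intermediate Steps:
t = -2518
b(g) = g*(-3 + g)
(b(-16) + t) + 856 = (-16*(-3 - 16) - 2518) + 856 = (-16*(-19) - 2518) + 856 = (304 - 2518) + 856 = -2214 + 856 = -1358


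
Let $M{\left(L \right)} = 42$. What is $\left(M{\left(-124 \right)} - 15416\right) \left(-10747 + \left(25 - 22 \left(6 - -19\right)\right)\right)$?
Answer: $173295728$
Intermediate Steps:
$\left(M{\left(-124 \right)} - 15416\right) \left(-10747 + \left(25 - 22 \left(6 - -19\right)\right)\right) = \left(42 - 15416\right) \left(-10747 + \left(25 - 22 \left(6 - -19\right)\right)\right) = - 15374 \left(-10747 + \left(25 - 22 \left(6 + 19\right)\right)\right) = - 15374 \left(-10747 + \left(25 - 550\right)\right) = - 15374 \left(-10747 - 525\right) = \left(-15374\right) \left(-11272\right) = 173295728$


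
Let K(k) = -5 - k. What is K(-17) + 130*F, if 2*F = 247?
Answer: 16067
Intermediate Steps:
F = 247/2 (F = (½)*247 = 247/2 ≈ 123.50)
K(-17) + 130*F = (-5 - 1*(-17)) + 130*(247/2) = (-5 + 17) + 16055 = 12 + 16055 = 16067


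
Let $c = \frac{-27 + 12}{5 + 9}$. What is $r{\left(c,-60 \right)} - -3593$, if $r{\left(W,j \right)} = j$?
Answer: $3533$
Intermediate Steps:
$c = - \frac{15}{14} \approx -1.0714$
$r{\left(c,-60 \right)} - -3593 = -60 - -3593 = -60 + 3593 = 3533$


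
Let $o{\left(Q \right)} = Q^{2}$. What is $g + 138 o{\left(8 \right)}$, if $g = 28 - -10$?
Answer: $8870$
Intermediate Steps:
$g = 38$ ($g = 28 + 10 = 38$)
$g + 138 o{\left(8 \right)} = 38 + 138 \cdot 8^{2} = 38 + 138 \cdot 64 = 38 + 8832 = 8870$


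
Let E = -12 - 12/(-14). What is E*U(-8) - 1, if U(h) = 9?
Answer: -709/7 ≈ -101.29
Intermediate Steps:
E = -78/7 (E = -12 - 12*(-1/14) = -12 + 6/7 = -78/7 ≈ -11.143)
E*U(-8) - 1 = -78/7*9 - 1 = -702/7 - 1 = -709/7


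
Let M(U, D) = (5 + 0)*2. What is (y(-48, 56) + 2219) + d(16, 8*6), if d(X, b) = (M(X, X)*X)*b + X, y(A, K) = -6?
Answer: 9909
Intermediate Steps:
M(U, D) = 10 (M(U, D) = 5*2 = 10)
d(X, b) = X + 10*X*b (d(X, b) = (10*X)*b + X = 10*X*b + X = X + 10*X*b)
(y(-48, 56) + 2219) + d(16, 8*6) = (-6 + 2219) + 16*(1 + 10*(8*6)) = 2213 + 16*(1 + 10*48) = 2213 + 16*(1 + 480) = 2213 + 16*481 = 2213 + 7696 = 9909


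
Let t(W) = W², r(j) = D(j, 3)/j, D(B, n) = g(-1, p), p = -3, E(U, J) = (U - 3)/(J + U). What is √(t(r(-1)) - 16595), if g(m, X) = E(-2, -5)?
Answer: I*√813130/7 ≈ 128.82*I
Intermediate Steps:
E(U, J) = (-3 + U)/(J + U)
g(m, X) = 5/7 (g(m, X) = (-3 - 2)/(-5 - 2) = -5/(-7) = -⅐*(-5) = 5/7)
D(B, n) = 5/7
r(j) = 5/(7*j)
√(t(r(-1)) - 16595) = √(((5/7)/(-1))² - 16595) = √(((5/7)*(-1))² - 16595) = √((-5/7)² - 16595) = √(25/49 - 16595) = √(-813130/49) = I*√813130/7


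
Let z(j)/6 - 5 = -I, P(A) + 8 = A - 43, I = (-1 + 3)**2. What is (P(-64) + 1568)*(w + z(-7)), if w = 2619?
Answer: 3814125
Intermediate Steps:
I = 4 (I = 2**2 = 4)
P(A) = -51 + A (P(A) = -8 + (A - 43) = -8 + (-43 + A) = -51 + A)
z(j) = 6 (z(j) = 30 + 6*(-1*4) = 30 + 6*(-4) = 30 - 24 = 6)
(P(-64) + 1568)*(w + z(-7)) = ((-51 - 64) + 1568)*(2619 + 6) = (-115 + 1568)*2625 = 1453*2625 = 3814125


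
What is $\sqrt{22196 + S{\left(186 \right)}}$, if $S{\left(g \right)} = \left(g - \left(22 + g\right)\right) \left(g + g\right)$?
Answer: $2 \sqrt{3503} \approx 118.37$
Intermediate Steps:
$S{\left(g \right)} = - 44 g$ ($S{\left(g \right)} = - 22 \cdot 2 g = - 44 g$)
$\sqrt{22196 + S{\left(186 \right)}} = \sqrt{22196 - 8184} = \sqrt{14012} = 2 \sqrt{3503}$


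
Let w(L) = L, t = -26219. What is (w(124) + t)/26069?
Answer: -26095/26069 ≈ -1.0010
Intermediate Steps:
(w(124) + t)/26069 = (124 - 26219)/26069 = -26095*1/26069 = -26095/26069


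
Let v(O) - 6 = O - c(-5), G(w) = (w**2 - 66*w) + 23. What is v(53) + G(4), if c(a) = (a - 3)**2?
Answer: -230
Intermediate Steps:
c(a) = (-3 + a)**2
G(w) = 23 + w**2 - 66*w
v(O) = -58 + O (v(O) = 6 + (O - (-3 - 5)**2) = 6 + (O - 1*(-8)**2) = 6 + (O - 1*64) = 6 + (O - 64) = 6 + (-64 + O) = -58 + O)
v(53) + G(4) = (-58 + 53) + (23 + 4**2 - 66*4) = -5 + (23 + 16 - 264) = -5 - 225 = -230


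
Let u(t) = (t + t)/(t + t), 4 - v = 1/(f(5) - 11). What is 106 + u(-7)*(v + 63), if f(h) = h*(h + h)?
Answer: 6746/39 ≈ 172.97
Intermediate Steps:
f(h) = 2*h**2 (f(h) = h*(2*h) = 2*h**2)
v = 155/39 (v = 4 - 1/(2*5**2 - 11) = 4 - 1/(2*25 - 11) = 4 - 1/(50 - 11) = 4 - 1/39 = 155/39 ≈ 3.9744)
u(t) = 1 (u(t) = (2*t)/((2*t)) = (2*t)*(1/(2*t)) = 1)
106 + u(-7)*(v + 63) = 106 + 1*(155/39 + 63) = 106 + 1*(2612/39) = 106 + 2612/39 = 6746/39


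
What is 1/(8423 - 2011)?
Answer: 1/6412 ≈ 0.00015596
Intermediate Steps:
1/(8423 - 2011) = 1/6412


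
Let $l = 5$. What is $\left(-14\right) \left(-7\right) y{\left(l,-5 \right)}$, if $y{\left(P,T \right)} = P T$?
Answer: $-2450$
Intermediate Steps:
$\left(-14\right) \left(-7\right) y{\left(l,-5 \right)} = \left(-14\right) \left(-7\right) 5 \left(-5\right) = 98 \left(-25\right) = -2450$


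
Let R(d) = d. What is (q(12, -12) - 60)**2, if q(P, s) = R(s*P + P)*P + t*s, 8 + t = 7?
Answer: 2663424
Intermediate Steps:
t = -1 (t = -8 + 7 = -1)
q(P, s) = -s + P*(P + P*s) (q(P, s) = (s*P + P)*P - s = (P*s + P)*P - s = (P + P*s)*P - s = P*(P + P*s) - s = -s + P*(P + P*s))
(q(12, -12) - 60)**2 = ((-1*(-12) + 12**2*(1 - 12)) - 60)**2 = ((12 + 144*(-11)) - 60)**2 = ((12 - 1584) - 60)**2 = (-1572 - 60)**2 = (-1632)**2 = 2663424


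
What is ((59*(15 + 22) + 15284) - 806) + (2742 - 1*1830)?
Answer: 17573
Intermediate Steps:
((59*(15 + 22) + 15284) - 806) + (2742 - 1*1830) = ((59*37 + 15284) - 806) + (2742 - 1830) = ((2183 + 15284) - 806) + 912 = (17467 - 806) + 912 = 16661 + 912 = 17573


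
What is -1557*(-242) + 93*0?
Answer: 376794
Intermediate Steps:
-1557*(-242) + 93*0 = 376794 + 0 = 376794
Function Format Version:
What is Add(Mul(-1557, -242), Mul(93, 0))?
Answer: 376794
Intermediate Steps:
Add(Mul(-1557, -242), Mul(93, 0)) = Add(376794, 0) = 376794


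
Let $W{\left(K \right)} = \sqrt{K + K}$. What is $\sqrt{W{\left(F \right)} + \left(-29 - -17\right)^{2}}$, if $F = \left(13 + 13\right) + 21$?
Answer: $\sqrt{144 + \sqrt{94}} \approx 12.397$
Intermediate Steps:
$F = 47$ ($F = 26 + 21 = 47$)
$W{\left(K \right)} = \sqrt{2} \sqrt{K}$ ($W{\left(K \right)} = \sqrt{2 K} = \sqrt{2} \sqrt{K}$)
$\sqrt{W{\left(F \right)} + \left(-29 - -17\right)^{2}} = \sqrt{\sqrt{2} \sqrt{47} + \left(-29 - -17\right)^{2}} = \sqrt{\sqrt{94} + \left(-29 + 17\right)^{2}} = \sqrt{\sqrt{94} + \left(-12\right)^{2}} = \sqrt{\sqrt{94} + 144} = \sqrt{144 + \sqrt{94}}$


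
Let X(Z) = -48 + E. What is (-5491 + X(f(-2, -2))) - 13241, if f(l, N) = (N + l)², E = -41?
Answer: -18821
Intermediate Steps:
X(Z) = -89 (X(Z) = -48 - 41 = -89)
(-5491 + X(f(-2, -2))) - 13241 = (-5491 - 89) - 13241 = -5580 - 13241 = -18821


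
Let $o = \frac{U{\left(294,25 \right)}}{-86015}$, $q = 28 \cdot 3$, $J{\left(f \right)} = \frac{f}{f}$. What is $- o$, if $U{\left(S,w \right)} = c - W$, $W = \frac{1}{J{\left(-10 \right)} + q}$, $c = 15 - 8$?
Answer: $\frac{594}{7311275} \approx 8.1244 \cdot 10^{-5}$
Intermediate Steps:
$J{\left(f \right)} = 1$
$q = 84$
$c = 7$
$W = \frac{1}{85}$ ($W = \frac{1}{1 + 84} = \frac{1}{85} \approx 0.011765$)
$U{\left(S,w \right)} = \frac{594}{85}$ ($U{\left(S,w \right)} = 7 - \frac{1}{85} = \frac{594}{85}$)
$o = - \frac{594}{7311275}$ ($o = \frac{594}{85 \left(-86015\right)} = \frac{594}{85} \left(- \frac{1}{86015}\right) = - \frac{594}{7311275} \approx -8.1244 \cdot 10^{-5}$)
$- o = \left(-1\right) \left(- \frac{594}{7311275}\right) = \frac{594}{7311275}$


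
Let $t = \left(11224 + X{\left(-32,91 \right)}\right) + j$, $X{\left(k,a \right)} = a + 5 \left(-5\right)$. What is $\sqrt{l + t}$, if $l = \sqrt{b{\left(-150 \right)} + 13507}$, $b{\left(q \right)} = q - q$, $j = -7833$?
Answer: $\sqrt{3457 + \sqrt{13507}} \approx 59.776$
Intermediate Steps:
$b{\left(q \right)} = 0$
$X{\left(k,a \right)} = -25 + a$ ($X{\left(k,a \right)} = a - 25 = -25 + a$)
$t = 3457$ ($t = \left(11224 + \left(-25 + 91\right)\right) - 7833 = \left(11224 + 66\right) - 7833 = 11290 - 7833 = 3457$)
$l = \sqrt{13507}$ ($l = \sqrt{0 + 13507} = \sqrt{13507} \approx 116.22$)
$\sqrt{l + t} = \sqrt{\sqrt{13507} + 3457} = \sqrt{3457 + \sqrt{13507}}$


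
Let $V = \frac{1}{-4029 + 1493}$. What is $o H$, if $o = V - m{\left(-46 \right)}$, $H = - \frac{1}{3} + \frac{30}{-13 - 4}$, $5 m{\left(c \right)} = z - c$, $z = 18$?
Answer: $\frac{5789021}{215560} \approx 26.856$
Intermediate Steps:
$V = - \frac{1}{2536}$ ($V = \frac{1}{-2536} = - \frac{1}{2536} \approx -0.00039432$)
$m{\left(c \right)} = \frac{18}{5} - \frac{c}{5}$ ($m{\left(c \right)} = \frac{18 - c}{5} = \frac{18}{5} - \frac{c}{5}$)
$H = - \frac{107}{51}$ ($H = \left(-1\right) \frac{1}{3} + \frac{30}{-17} = - \frac{1}{3} + 30 \left(- \frac{1}{17}\right) = - \frac{1}{3} - \frac{30}{17} = - \frac{107}{51} \approx -2.098$)
$o = - \frac{162309}{12680}$ ($o = - \frac{1}{2536} - \left(\frac{18}{5} - - \frac{46}{5}\right) = - \frac{1}{2536} - \left(\frac{18}{5} + \frac{46}{5}\right) = - \frac{1}{2536} - \frac{64}{5} = - \frac{162309}{12680} \approx -12.8$)
$o H = \left(- \frac{162309}{12680}\right) \left(- \frac{107}{51}\right) = \frac{5789021}{215560}$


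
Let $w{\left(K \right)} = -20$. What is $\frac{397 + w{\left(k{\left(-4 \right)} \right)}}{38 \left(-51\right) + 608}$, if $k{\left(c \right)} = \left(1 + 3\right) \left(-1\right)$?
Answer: $- \frac{377}{1330} \approx -0.28346$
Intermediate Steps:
$k{\left(c \right)} = -4$ ($k{\left(c \right)} = 4 \left(-1\right) = -4$)
$\frac{397 + w{\left(k{\left(-4 \right)} \right)}}{38 \left(-51\right) + 608} = \frac{397 - 20}{38 \left(-51\right) + 608} = \frac{377}{-1938 + 608} = \frac{377}{-1330} = 377 \left(- \frac{1}{1330}\right) = - \frac{377}{1330}$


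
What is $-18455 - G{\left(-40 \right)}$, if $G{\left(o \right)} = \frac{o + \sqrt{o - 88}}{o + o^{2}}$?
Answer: $- \frac{719744}{39} - \frac{i \sqrt{2}}{195} \approx -18455.0 - 0.0072524 i$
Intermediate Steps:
$G{\left(o \right)} = \frac{o + \sqrt{-88 + o}}{o + o^{2}}$
$-18455 - G{\left(-40 \right)} = -18455 - \frac{-40 + \sqrt{-88 - 40}}{\left(-40\right) \left(1 - 40\right)} = -18455 - - \frac{-40 + \sqrt{-128}}{40 \left(-39\right)} = -18455 - \left(- \frac{1}{40}\right) \left(- \frac{1}{39}\right) \left(-40 + 8 i \sqrt{2}\right) = -18455 - \left(- \frac{1}{39} + \frac{i \sqrt{2}}{195}\right) = -18455 + \left(\frac{1}{39} - \frac{i \sqrt{2}}{195}\right) = - \frac{719744}{39} - \frac{i \sqrt{2}}{195}$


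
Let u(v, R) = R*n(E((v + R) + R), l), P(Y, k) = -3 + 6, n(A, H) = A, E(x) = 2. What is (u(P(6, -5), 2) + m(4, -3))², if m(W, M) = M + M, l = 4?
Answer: 4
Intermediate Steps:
m(W, M) = 2*M
P(Y, k) = 3
u(v, R) = 2*R (u(v, R) = R*2 = 2*R)
(u(P(6, -5), 2) + m(4, -3))² = (2*2 + 2*(-3))² = (4 - 6)² = (-2)² = 4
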